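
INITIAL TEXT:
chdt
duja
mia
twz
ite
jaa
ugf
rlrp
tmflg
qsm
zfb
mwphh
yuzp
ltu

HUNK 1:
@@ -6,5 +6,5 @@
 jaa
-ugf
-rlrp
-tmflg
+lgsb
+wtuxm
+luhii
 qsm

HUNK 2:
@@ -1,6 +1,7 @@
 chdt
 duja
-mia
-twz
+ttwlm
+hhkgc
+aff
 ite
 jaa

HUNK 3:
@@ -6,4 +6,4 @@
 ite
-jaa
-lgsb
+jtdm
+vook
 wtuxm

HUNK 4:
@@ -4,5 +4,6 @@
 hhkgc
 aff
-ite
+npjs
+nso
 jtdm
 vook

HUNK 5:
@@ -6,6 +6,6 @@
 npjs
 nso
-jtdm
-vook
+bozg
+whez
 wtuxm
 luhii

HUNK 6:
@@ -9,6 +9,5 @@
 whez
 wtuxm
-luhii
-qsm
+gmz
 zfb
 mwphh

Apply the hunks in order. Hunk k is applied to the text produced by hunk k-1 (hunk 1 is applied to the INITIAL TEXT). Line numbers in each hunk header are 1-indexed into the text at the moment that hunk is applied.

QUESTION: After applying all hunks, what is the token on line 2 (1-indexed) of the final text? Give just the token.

Answer: duja

Derivation:
Hunk 1: at line 6 remove [ugf,rlrp,tmflg] add [lgsb,wtuxm,luhii] -> 14 lines: chdt duja mia twz ite jaa lgsb wtuxm luhii qsm zfb mwphh yuzp ltu
Hunk 2: at line 1 remove [mia,twz] add [ttwlm,hhkgc,aff] -> 15 lines: chdt duja ttwlm hhkgc aff ite jaa lgsb wtuxm luhii qsm zfb mwphh yuzp ltu
Hunk 3: at line 6 remove [jaa,lgsb] add [jtdm,vook] -> 15 lines: chdt duja ttwlm hhkgc aff ite jtdm vook wtuxm luhii qsm zfb mwphh yuzp ltu
Hunk 4: at line 4 remove [ite] add [npjs,nso] -> 16 lines: chdt duja ttwlm hhkgc aff npjs nso jtdm vook wtuxm luhii qsm zfb mwphh yuzp ltu
Hunk 5: at line 6 remove [jtdm,vook] add [bozg,whez] -> 16 lines: chdt duja ttwlm hhkgc aff npjs nso bozg whez wtuxm luhii qsm zfb mwphh yuzp ltu
Hunk 6: at line 9 remove [luhii,qsm] add [gmz] -> 15 lines: chdt duja ttwlm hhkgc aff npjs nso bozg whez wtuxm gmz zfb mwphh yuzp ltu
Final line 2: duja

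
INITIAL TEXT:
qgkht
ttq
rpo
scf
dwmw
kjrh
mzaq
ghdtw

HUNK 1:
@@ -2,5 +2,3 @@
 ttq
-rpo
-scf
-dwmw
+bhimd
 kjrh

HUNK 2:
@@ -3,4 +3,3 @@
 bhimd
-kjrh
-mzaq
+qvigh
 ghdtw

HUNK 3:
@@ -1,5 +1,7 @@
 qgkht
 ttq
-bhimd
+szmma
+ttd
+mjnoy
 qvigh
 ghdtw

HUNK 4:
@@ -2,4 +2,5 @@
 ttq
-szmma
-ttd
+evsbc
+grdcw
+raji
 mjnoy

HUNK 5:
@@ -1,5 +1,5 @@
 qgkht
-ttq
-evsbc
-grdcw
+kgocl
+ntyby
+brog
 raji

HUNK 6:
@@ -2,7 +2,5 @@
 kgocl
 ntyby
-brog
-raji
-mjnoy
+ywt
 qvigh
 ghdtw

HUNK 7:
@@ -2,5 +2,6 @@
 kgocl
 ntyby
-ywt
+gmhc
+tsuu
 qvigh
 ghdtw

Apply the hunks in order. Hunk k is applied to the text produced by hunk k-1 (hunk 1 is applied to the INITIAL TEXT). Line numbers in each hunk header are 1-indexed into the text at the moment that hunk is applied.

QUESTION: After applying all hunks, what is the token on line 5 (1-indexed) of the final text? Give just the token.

Hunk 1: at line 2 remove [rpo,scf,dwmw] add [bhimd] -> 6 lines: qgkht ttq bhimd kjrh mzaq ghdtw
Hunk 2: at line 3 remove [kjrh,mzaq] add [qvigh] -> 5 lines: qgkht ttq bhimd qvigh ghdtw
Hunk 3: at line 1 remove [bhimd] add [szmma,ttd,mjnoy] -> 7 lines: qgkht ttq szmma ttd mjnoy qvigh ghdtw
Hunk 4: at line 2 remove [szmma,ttd] add [evsbc,grdcw,raji] -> 8 lines: qgkht ttq evsbc grdcw raji mjnoy qvigh ghdtw
Hunk 5: at line 1 remove [ttq,evsbc,grdcw] add [kgocl,ntyby,brog] -> 8 lines: qgkht kgocl ntyby brog raji mjnoy qvigh ghdtw
Hunk 6: at line 2 remove [brog,raji,mjnoy] add [ywt] -> 6 lines: qgkht kgocl ntyby ywt qvigh ghdtw
Hunk 7: at line 2 remove [ywt] add [gmhc,tsuu] -> 7 lines: qgkht kgocl ntyby gmhc tsuu qvigh ghdtw
Final line 5: tsuu

Answer: tsuu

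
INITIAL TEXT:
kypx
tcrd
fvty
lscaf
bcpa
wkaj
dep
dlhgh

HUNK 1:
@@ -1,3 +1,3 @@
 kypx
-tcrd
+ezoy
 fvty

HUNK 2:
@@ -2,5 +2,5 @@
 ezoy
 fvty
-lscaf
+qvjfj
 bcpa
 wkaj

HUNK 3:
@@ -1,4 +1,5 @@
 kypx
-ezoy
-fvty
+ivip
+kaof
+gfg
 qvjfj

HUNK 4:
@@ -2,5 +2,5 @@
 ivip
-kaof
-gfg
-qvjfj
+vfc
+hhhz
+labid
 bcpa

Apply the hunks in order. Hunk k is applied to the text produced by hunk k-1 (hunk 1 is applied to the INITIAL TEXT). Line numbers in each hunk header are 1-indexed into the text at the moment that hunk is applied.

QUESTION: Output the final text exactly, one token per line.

Answer: kypx
ivip
vfc
hhhz
labid
bcpa
wkaj
dep
dlhgh

Derivation:
Hunk 1: at line 1 remove [tcrd] add [ezoy] -> 8 lines: kypx ezoy fvty lscaf bcpa wkaj dep dlhgh
Hunk 2: at line 2 remove [lscaf] add [qvjfj] -> 8 lines: kypx ezoy fvty qvjfj bcpa wkaj dep dlhgh
Hunk 3: at line 1 remove [ezoy,fvty] add [ivip,kaof,gfg] -> 9 lines: kypx ivip kaof gfg qvjfj bcpa wkaj dep dlhgh
Hunk 4: at line 2 remove [kaof,gfg,qvjfj] add [vfc,hhhz,labid] -> 9 lines: kypx ivip vfc hhhz labid bcpa wkaj dep dlhgh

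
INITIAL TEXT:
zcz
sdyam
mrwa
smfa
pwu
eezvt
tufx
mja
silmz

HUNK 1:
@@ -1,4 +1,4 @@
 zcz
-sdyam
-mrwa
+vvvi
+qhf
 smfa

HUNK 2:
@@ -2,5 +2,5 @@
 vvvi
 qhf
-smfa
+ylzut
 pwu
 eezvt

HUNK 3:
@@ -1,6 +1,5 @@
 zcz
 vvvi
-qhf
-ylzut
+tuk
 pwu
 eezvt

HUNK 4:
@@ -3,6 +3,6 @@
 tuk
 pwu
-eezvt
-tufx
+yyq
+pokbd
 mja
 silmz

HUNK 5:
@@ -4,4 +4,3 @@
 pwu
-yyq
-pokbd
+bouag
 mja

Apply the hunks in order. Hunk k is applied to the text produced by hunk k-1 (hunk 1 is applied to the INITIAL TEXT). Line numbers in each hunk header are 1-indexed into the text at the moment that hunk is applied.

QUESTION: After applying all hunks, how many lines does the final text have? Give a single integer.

Hunk 1: at line 1 remove [sdyam,mrwa] add [vvvi,qhf] -> 9 lines: zcz vvvi qhf smfa pwu eezvt tufx mja silmz
Hunk 2: at line 2 remove [smfa] add [ylzut] -> 9 lines: zcz vvvi qhf ylzut pwu eezvt tufx mja silmz
Hunk 3: at line 1 remove [qhf,ylzut] add [tuk] -> 8 lines: zcz vvvi tuk pwu eezvt tufx mja silmz
Hunk 4: at line 3 remove [eezvt,tufx] add [yyq,pokbd] -> 8 lines: zcz vvvi tuk pwu yyq pokbd mja silmz
Hunk 5: at line 4 remove [yyq,pokbd] add [bouag] -> 7 lines: zcz vvvi tuk pwu bouag mja silmz
Final line count: 7

Answer: 7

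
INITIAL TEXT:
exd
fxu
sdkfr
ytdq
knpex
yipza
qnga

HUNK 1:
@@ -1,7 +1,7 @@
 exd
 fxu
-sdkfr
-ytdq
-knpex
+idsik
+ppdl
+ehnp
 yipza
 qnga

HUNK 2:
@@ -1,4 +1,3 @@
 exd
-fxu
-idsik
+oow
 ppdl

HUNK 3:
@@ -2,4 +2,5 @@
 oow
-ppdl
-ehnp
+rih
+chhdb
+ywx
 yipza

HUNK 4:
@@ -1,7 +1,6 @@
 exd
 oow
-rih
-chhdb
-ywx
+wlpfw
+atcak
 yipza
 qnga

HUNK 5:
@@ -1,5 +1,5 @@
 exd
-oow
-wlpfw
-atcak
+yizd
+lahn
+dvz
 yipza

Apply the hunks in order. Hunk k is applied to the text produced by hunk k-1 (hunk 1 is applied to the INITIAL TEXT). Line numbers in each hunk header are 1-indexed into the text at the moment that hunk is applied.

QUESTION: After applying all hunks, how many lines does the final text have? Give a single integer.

Hunk 1: at line 1 remove [sdkfr,ytdq,knpex] add [idsik,ppdl,ehnp] -> 7 lines: exd fxu idsik ppdl ehnp yipza qnga
Hunk 2: at line 1 remove [fxu,idsik] add [oow] -> 6 lines: exd oow ppdl ehnp yipza qnga
Hunk 3: at line 2 remove [ppdl,ehnp] add [rih,chhdb,ywx] -> 7 lines: exd oow rih chhdb ywx yipza qnga
Hunk 4: at line 1 remove [rih,chhdb,ywx] add [wlpfw,atcak] -> 6 lines: exd oow wlpfw atcak yipza qnga
Hunk 5: at line 1 remove [oow,wlpfw,atcak] add [yizd,lahn,dvz] -> 6 lines: exd yizd lahn dvz yipza qnga
Final line count: 6

Answer: 6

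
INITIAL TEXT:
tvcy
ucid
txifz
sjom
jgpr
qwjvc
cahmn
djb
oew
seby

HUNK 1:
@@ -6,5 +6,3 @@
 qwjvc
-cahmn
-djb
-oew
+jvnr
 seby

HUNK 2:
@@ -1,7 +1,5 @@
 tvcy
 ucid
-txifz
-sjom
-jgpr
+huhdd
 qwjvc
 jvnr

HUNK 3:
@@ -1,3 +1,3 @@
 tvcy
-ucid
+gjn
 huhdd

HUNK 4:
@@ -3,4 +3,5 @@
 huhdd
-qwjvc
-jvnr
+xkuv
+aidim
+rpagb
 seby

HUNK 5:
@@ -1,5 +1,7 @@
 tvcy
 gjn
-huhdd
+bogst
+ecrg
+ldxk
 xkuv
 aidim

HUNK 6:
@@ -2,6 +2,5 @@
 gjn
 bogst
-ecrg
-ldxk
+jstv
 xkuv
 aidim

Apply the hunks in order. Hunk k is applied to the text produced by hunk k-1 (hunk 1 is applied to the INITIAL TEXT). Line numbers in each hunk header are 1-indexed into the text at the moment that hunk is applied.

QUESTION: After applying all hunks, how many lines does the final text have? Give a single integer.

Answer: 8

Derivation:
Hunk 1: at line 6 remove [cahmn,djb,oew] add [jvnr] -> 8 lines: tvcy ucid txifz sjom jgpr qwjvc jvnr seby
Hunk 2: at line 1 remove [txifz,sjom,jgpr] add [huhdd] -> 6 lines: tvcy ucid huhdd qwjvc jvnr seby
Hunk 3: at line 1 remove [ucid] add [gjn] -> 6 lines: tvcy gjn huhdd qwjvc jvnr seby
Hunk 4: at line 3 remove [qwjvc,jvnr] add [xkuv,aidim,rpagb] -> 7 lines: tvcy gjn huhdd xkuv aidim rpagb seby
Hunk 5: at line 1 remove [huhdd] add [bogst,ecrg,ldxk] -> 9 lines: tvcy gjn bogst ecrg ldxk xkuv aidim rpagb seby
Hunk 6: at line 2 remove [ecrg,ldxk] add [jstv] -> 8 lines: tvcy gjn bogst jstv xkuv aidim rpagb seby
Final line count: 8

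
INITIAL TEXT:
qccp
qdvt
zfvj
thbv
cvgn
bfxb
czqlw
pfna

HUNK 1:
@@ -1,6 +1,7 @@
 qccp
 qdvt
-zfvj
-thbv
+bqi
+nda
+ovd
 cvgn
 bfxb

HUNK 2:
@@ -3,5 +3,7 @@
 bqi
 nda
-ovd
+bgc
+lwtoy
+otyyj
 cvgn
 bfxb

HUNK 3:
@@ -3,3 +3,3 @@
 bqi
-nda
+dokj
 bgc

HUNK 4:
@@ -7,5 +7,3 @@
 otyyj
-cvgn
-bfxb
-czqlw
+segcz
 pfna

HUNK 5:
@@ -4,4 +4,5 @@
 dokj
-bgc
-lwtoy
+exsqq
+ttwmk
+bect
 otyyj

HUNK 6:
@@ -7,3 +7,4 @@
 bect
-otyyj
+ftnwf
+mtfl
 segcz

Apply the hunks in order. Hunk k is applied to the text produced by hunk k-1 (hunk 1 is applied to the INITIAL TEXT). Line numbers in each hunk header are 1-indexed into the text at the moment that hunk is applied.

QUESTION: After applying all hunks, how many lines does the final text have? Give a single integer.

Hunk 1: at line 1 remove [zfvj,thbv] add [bqi,nda,ovd] -> 9 lines: qccp qdvt bqi nda ovd cvgn bfxb czqlw pfna
Hunk 2: at line 3 remove [ovd] add [bgc,lwtoy,otyyj] -> 11 lines: qccp qdvt bqi nda bgc lwtoy otyyj cvgn bfxb czqlw pfna
Hunk 3: at line 3 remove [nda] add [dokj] -> 11 lines: qccp qdvt bqi dokj bgc lwtoy otyyj cvgn bfxb czqlw pfna
Hunk 4: at line 7 remove [cvgn,bfxb,czqlw] add [segcz] -> 9 lines: qccp qdvt bqi dokj bgc lwtoy otyyj segcz pfna
Hunk 5: at line 4 remove [bgc,lwtoy] add [exsqq,ttwmk,bect] -> 10 lines: qccp qdvt bqi dokj exsqq ttwmk bect otyyj segcz pfna
Hunk 6: at line 7 remove [otyyj] add [ftnwf,mtfl] -> 11 lines: qccp qdvt bqi dokj exsqq ttwmk bect ftnwf mtfl segcz pfna
Final line count: 11

Answer: 11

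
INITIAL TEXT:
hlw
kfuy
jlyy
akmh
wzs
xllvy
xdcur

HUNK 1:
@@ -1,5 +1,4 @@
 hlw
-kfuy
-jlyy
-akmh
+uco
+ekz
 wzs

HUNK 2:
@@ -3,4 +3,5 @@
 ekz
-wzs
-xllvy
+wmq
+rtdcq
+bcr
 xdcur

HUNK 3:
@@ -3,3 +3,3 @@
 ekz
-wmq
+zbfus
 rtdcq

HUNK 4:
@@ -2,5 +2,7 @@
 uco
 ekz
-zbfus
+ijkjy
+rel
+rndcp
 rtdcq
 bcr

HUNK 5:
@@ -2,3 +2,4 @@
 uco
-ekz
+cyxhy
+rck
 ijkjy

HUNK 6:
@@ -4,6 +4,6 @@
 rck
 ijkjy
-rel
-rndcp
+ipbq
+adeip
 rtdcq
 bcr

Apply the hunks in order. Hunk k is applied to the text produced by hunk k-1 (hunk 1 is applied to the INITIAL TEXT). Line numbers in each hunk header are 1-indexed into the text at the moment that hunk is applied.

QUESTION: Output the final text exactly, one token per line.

Answer: hlw
uco
cyxhy
rck
ijkjy
ipbq
adeip
rtdcq
bcr
xdcur

Derivation:
Hunk 1: at line 1 remove [kfuy,jlyy,akmh] add [uco,ekz] -> 6 lines: hlw uco ekz wzs xllvy xdcur
Hunk 2: at line 3 remove [wzs,xllvy] add [wmq,rtdcq,bcr] -> 7 lines: hlw uco ekz wmq rtdcq bcr xdcur
Hunk 3: at line 3 remove [wmq] add [zbfus] -> 7 lines: hlw uco ekz zbfus rtdcq bcr xdcur
Hunk 4: at line 2 remove [zbfus] add [ijkjy,rel,rndcp] -> 9 lines: hlw uco ekz ijkjy rel rndcp rtdcq bcr xdcur
Hunk 5: at line 2 remove [ekz] add [cyxhy,rck] -> 10 lines: hlw uco cyxhy rck ijkjy rel rndcp rtdcq bcr xdcur
Hunk 6: at line 4 remove [rel,rndcp] add [ipbq,adeip] -> 10 lines: hlw uco cyxhy rck ijkjy ipbq adeip rtdcq bcr xdcur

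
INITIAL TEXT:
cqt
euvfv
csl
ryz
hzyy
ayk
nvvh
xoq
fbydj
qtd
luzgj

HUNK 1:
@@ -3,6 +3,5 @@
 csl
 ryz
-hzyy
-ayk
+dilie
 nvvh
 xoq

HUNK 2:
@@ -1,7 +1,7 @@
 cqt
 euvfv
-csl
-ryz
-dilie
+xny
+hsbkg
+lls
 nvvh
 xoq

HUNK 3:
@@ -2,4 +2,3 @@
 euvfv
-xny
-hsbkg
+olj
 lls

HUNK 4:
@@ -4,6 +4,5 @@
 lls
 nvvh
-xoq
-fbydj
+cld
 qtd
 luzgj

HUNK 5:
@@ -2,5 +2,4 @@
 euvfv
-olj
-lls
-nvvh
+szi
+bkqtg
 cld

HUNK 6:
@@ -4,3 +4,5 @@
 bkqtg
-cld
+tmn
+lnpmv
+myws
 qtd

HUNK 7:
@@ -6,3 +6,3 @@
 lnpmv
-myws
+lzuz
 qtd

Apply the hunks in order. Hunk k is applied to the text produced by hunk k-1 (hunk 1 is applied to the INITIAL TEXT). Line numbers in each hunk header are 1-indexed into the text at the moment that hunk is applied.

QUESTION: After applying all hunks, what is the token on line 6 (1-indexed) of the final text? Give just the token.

Hunk 1: at line 3 remove [hzyy,ayk] add [dilie] -> 10 lines: cqt euvfv csl ryz dilie nvvh xoq fbydj qtd luzgj
Hunk 2: at line 1 remove [csl,ryz,dilie] add [xny,hsbkg,lls] -> 10 lines: cqt euvfv xny hsbkg lls nvvh xoq fbydj qtd luzgj
Hunk 3: at line 2 remove [xny,hsbkg] add [olj] -> 9 lines: cqt euvfv olj lls nvvh xoq fbydj qtd luzgj
Hunk 4: at line 4 remove [xoq,fbydj] add [cld] -> 8 lines: cqt euvfv olj lls nvvh cld qtd luzgj
Hunk 5: at line 2 remove [olj,lls,nvvh] add [szi,bkqtg] -> 7 lines: cqt euvfv szi bkqtg cld qtd luzgj
Hunk 6: at line 4 remove [cld] add [tmn,lnpmv,myws] -> 9 lines: cqt euvfv szi bkqtg tmn lnpmv myws qtd luzgj
Hunk 7: at line 6 remove [myws] add [lzuz] -> 9 lines: cqt euvfv szi bkqtg tmn lnpmv lzuz qtd luzgj
Final line 6: lnpmv

Answer: lnpmv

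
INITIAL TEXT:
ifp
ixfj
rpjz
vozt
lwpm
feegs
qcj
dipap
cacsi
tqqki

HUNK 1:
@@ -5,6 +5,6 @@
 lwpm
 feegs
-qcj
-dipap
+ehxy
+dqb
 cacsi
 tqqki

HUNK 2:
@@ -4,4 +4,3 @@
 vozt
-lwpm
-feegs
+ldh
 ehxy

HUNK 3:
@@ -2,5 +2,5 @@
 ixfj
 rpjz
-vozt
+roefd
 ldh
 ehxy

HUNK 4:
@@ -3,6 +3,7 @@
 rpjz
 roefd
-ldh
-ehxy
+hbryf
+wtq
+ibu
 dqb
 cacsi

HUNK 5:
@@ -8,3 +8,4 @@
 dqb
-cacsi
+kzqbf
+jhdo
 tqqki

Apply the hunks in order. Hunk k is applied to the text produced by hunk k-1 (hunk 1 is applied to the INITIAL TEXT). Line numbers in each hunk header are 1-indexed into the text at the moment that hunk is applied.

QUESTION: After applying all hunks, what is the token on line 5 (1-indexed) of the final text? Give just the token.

Hunk 1: at line 5 remove [qcj,dipap] add [ehxy,dqb] -> 10 lines: ifp ixfj rpjz vozt lwpm feegs ehxy dqb cacsi tqqki
Hunk 2: at line 4 remove [lwpm,feegs] add [ldh] -> 9 lines: ifp ixfj rpjz vozt ldh ehxy dqb cacsi tqqki
Hunk 3: at line 2 remove [vozt] add [roefd] -> 9 lines: ifp ixfj rpjz roefd ldh ehxy dqb cacsi tqqki
Hunk 4: at line 3 remove [ldh,ehxy] add [hbryf,wtq,ibu] -> 10 lines: ifp ixfj rpjz roefd hbryf wtq ibu dqb cacsi tqqki
Hunk 5: at line 8 remove [cacsi] add [kzqbf,jhdo] -> 11 lines: ifp ixfj rpjz roefd hbryf wtq ibu dqb kzqbf jhdo tqqki
Final line 5: hbryf

Answer: hbryf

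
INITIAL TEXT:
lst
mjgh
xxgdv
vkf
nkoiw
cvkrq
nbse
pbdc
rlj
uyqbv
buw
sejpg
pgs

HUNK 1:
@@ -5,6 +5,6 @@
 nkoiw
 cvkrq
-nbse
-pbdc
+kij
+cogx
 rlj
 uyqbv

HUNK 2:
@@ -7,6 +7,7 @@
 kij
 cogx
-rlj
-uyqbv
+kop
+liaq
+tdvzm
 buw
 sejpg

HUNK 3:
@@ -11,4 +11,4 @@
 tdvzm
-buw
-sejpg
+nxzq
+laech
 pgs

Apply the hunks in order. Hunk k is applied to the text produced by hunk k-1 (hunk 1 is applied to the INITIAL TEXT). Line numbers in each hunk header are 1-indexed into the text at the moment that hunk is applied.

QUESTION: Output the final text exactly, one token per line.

Answer: lst
mjgh
xxgdv
vkf
nkoiw
cvkrq
kij
cogx
kop
liaq
tdvzm
nxzq
laech
pgs

Derivation:
Hunk 1: at line 5 remove [nbse,pbdc] add [kij,cogx] -> 13 lines: lst mjgh xxgdv vkf nkoiw cvkrq kij cogx rlj uyqbv buw sejpg pgs
Hunk 2: at line 7 remove [rlj,uyqbv] add [kop,liaq,tdvzm] -> 14 lines: lst mjgh xxgdv vkf nkoiw cvkrq kij cogx kop liaq tdvzm buw sejpg pgs
Hunk 3: at line 11 remove [buw,sejpg] add [nxzq,laech] -> 14 lines: lst mjgh xxgdv vkf nkoiw cvkrq kij cogx kop liaq tdvzm nxzq laech pgs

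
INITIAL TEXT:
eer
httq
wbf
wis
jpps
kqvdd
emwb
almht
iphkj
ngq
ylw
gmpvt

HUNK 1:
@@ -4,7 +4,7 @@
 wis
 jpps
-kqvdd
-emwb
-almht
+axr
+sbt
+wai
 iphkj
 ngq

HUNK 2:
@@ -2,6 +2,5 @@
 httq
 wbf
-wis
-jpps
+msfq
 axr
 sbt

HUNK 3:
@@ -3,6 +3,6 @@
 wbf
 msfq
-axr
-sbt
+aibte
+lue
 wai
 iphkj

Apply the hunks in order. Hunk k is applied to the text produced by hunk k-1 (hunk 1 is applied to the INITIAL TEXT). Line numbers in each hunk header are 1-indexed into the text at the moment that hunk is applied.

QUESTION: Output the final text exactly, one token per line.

Hunk 1: at line 4 remove [kqvdd,emwb,almht] add [axr,sbt,wai] -> 12 lines: eer httq wbf wis jpps axr sbt wai iphkj ngq ylw gmpvt
Hunk 2: at line 2 remove [wis,jpps] add [msfq] -> 11 lines: eer httq wbf msfq axr sbt wai iphkj ngq ylw gmpvt
Hunk 3: at line 3 remove [axr,sbt] add [aibte,lue] -> 11 lines: eer httq wbf msfq aibte lue wai iphkj ngq ylw gmpvt

Answer: eer
httq
wbf
msfq
aibte
lue
wai
iphkj
ngq
ylw
gmpvt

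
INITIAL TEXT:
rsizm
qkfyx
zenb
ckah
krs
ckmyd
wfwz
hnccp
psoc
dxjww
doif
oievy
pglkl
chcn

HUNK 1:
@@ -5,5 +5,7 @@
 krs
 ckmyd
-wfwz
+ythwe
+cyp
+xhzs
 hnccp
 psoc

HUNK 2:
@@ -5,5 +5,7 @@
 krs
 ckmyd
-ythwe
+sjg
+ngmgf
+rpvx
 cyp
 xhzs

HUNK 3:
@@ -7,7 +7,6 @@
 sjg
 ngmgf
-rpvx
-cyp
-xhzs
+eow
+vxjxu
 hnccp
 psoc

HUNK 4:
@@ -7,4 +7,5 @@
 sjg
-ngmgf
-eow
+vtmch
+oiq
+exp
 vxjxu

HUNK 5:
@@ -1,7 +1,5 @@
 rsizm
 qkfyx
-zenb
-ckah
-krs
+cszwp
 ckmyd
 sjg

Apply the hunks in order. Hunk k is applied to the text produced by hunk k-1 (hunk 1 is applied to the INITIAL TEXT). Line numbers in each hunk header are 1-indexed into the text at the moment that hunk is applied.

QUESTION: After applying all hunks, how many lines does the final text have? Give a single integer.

Answer: 16

Derivation:
Hunk 1: at line 5 remove [wfwz] add [ythwe,cyp,xhzs] -> 16 lines: rsizm qkfyx zenb ckah krs ckmyd ythwe cyp xhzs hnccp psoc dxjww doif oievy pglkl chcn
Hunk 2: at line 5 remove [ythwe] add [sjg,ngmgf,rpvx] -> 18 lines: rsizm qkfyx zenb ckah krs ckmyd sjg ngmgf rpvx cyp xhzs hnccp psoc dxjww doif oievy pglkl chcn
Hunk 3: at line 7 remove [rpvx,cyp,xhzs] add [eow,vxjxu] -> 17 lines: rsizm qkfyx zenb ckah krs ckmyd sjg ngmgf eow vxjxu hnccp psoc dxjww doif oievy pglkl chcn
Hunk 4: at line 7 remove [ngmgf,eow] add [vtmch,oiq,exp] -> 18 lines: rsizm qkfyx zenb ckah krs ckmyd sjg vtmch oiq exp vxjxu hnccp psoc dxjww doif oievy pglkl chcn
Hunk 5: at line 1 remove [zenb,ckah,krs] add [cszwp] -> 16 lines: rsizm qkfyx cszwp ckmyd sjg vtmch oiq exp vxjxu hnccp psoc dxjww doif oievy pglkl chcn
Final line count: 16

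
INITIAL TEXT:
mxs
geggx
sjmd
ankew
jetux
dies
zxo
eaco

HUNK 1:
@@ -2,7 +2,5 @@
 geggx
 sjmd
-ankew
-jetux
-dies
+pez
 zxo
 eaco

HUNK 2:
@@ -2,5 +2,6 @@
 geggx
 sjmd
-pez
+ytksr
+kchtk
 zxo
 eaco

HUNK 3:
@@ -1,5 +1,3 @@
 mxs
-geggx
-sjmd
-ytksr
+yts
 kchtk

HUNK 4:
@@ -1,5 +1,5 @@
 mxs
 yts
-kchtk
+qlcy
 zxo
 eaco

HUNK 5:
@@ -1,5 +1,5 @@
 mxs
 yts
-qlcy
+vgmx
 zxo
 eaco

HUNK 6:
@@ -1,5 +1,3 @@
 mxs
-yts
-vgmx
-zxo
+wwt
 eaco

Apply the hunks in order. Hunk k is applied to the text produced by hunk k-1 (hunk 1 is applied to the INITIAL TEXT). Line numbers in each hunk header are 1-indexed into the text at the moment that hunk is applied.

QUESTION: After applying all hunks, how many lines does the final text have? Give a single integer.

Answer: 3

Derivation:
Hunk 1: at line 2 remove [ankew,jetux,dies] add [pez] -> 6 lines: mxs geggx sjmd pez zxo eaco
Hunk 2: at line 2 remove [pez] add [ytksr,kchtk] -> 7 lines: mxs geggx sjmd ytksr kchtk zxo eaco
Hunk 3: at line 1 remove [geggx,sjmd,ytksr] add [yts] -> 5 lines: mxs yts kchtk zxo eaco
Hunk 4: at line 1 remove [kchtk] add [qlcy] -> 5 lines: mxs yts qlcy zxo eaco
Hunk 5: at line 1 remove [qlcy] add [vgmx] -> 5 lines: mxs yts vgmx zxo eaco
Hunk 6: at line 1 remove [yts,vgmx,zxo] add [wwt] -> 3 lines: mxs wwt eaco
Final line count: 3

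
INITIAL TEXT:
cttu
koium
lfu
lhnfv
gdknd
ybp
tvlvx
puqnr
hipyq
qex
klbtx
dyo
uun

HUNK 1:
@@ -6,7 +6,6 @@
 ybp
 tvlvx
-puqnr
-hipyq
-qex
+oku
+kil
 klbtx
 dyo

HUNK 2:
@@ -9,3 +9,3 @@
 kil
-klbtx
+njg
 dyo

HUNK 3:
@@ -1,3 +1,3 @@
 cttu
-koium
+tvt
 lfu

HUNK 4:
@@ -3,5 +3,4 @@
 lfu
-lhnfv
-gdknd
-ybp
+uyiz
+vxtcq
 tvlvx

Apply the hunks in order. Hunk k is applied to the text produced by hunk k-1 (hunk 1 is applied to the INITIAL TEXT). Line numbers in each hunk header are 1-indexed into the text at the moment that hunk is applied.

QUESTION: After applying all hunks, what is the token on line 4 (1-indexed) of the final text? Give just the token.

Hunk 1: at line 6 remove [puqnr,hipyq,qex] add [oku,kil] -> 12 lines: cttu koium lfu lhnfv gdknd ybp tvlvx oku kil klbtx dyo uun
Hunk 2: at line 9 remove [klbtx] add [njg] -> 12 lines: cttu koium lfu lhnfv gdknd ybp tvlvx oku kil njg dyo uun
Hunk 3: at line 1 remove [koium] add [tvt] -> 12 lines: cttu tvt lfu lhnfv gdknd ybp tvlvx oku kil njg dyo uun
Hunk 4: at line 3 remove [lhnfv,gdknd,ybp] add [uyiz,vxtcq] -> 11 lines: cttu tvt lfu uyiz vxtcq tvlvx oku kil njg dyo uun
Final line 4: uyiz

Answer: uyiz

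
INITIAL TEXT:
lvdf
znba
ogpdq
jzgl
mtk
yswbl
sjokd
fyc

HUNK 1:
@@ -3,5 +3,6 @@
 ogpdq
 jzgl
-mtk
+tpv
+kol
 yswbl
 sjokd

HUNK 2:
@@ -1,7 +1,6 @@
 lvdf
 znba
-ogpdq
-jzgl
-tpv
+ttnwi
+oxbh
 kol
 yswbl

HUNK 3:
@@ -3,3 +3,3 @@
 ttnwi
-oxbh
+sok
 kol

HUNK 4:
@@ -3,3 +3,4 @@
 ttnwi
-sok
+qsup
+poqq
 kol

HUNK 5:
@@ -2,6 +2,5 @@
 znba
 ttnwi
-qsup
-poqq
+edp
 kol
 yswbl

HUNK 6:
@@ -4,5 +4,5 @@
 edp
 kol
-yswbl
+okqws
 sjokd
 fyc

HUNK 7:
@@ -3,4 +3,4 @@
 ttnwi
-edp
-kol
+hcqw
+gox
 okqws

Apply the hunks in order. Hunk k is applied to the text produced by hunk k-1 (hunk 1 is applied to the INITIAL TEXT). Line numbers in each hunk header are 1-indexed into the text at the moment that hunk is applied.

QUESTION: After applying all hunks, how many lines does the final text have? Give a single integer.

Answer: 8

Derivation:
Hunk 1: at line 3 remove [mtk] add [tpv,kol] -> 9 lines: lvdf znba ogpdq jzgl tpv kol yswbl sjokd fyc
Hunk 2: at line 1 remove [ogpdq,jzgl,tpv] add [ttnwi,oxbh] -> 8 lines: lvdf znba ttnwi oxbh kol yswbl sjokd fyc
Hunk 3: at line 3 remove [oxbh] add [sok] -> 8 lines: lvdf znba ttnwi sok kol yswbl sjokd fyc
Hunk 4: at line 3 remove [sok] add [qsup,poqq] -> 9 lines: lvdf znba ttnwi qsup poqq kol yswbl sjokd fyc
Hunk 5: at line 2 remove [qsup,poqq] add [edp] -> 8 lines: lvdf znba ttnwi edp kol yswbl sjokd fyc
Hunk 6: at line 4 remove [yswbl] add [okqws] -> 8 lines: lvdf znba ttnwi edp kol okqws sjokd fyc
Hunk 7: at line 3 remove [edp,kol] add [hcqw,gox] -> 8 lines: lvdf znba ttnwi hcqw gox okqws sjokd fyc
Final line count: 8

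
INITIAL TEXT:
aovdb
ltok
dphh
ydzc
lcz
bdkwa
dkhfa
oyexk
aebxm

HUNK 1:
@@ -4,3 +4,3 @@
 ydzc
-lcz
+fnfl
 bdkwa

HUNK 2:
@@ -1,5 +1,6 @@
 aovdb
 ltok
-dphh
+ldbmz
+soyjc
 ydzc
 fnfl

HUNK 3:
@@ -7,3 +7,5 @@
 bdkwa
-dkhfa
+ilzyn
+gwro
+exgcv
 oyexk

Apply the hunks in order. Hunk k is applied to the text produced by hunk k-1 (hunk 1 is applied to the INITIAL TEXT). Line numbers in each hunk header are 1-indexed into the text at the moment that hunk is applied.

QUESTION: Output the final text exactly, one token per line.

Hunk 1: at line 4 remove [lcz] add [fnfl] -> 9 lines: aovdb ltok dphh ydzc fnfl bdkwa dkhfa oyexk aebxm
Hunk 2: at line 1 remove [dphh] add [ldbmz,soyjc] -> 10 lines: aovdb ltok ldbmz soyjc ydzc fnfl bdkwa dkhfa oyexk aebxm
Hunk 3: at line 7 remove [dkhfa] add [ilzyn,gwro,exgcv] -> 12 lines: aovdb ltok ldbmz soyjc ydzc fnfl bdkwa ilzyn gwro exgcv oyexk aebxm

Answer: aovdb
ltok
ldbmz
soyjc
ydzc
fnfl
bdkwa
ilzyn
gwro
exgcv
oyexk
aebxm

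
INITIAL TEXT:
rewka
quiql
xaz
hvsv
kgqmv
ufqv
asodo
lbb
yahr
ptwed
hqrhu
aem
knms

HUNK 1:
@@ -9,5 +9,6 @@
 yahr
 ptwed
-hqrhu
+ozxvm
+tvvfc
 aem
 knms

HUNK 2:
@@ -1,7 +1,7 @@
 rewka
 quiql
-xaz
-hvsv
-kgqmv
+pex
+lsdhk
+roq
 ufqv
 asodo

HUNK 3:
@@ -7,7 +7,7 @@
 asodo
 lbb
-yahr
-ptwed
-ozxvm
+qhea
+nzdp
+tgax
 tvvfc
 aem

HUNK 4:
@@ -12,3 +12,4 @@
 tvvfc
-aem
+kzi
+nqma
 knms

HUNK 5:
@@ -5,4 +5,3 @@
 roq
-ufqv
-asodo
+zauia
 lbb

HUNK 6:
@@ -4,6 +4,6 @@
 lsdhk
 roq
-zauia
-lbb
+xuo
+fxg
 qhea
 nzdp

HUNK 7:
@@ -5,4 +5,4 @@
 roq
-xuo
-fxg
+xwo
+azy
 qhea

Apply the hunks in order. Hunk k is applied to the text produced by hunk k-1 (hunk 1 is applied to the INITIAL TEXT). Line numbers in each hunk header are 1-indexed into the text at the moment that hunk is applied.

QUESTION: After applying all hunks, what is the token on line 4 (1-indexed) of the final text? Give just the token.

Answer: lsdhk

Derivation:
Hunk 1: at line 9 remove [hqrhu] add [ozxvm,tvvfc] -> 14 lines: rewka quiql xaz hvsv kgqmv ufqv asodo lbb yahr ptwed ozxvm tvvfc aem knms
Hunk 2: at line 1 remove [xaz,hvsv,kgqmv] add [pex,lsdhk,roq] -> 14 lines: rewka quiql pex lsdhk roq ufqv asodo lbb yahr ptwed ozxvm tvvfc aem knms
Hunk 3: at line 7 remove [yahr,ptwed,ozxvm] add [qhea,nzdp,tgax] -> 14 lines: rewka quiql pex lsdhk roq ufqv asodo lbb qhea nzdp tgax tvvfc aem knms
Hunk 4: at line 12 remove [aem] add [kzi,nqma] -> 15 lines: rewka quiql pex lsdhk roq ufqv asodo lbb qhea nzdp tgax tvvfc kzi nqma knms
Hunk 5: at line 5 remove [ufqv,asodo] add [zauia] -> 14 lines: rewka quiql pex lsdhk roq zauia lbb qhea nzdp tgax tvvfc kzi nqma knms
Hunk 6: at line 4 remove [zauia,lbb] add [xuo,fxg] -> 14 lines: rewka quiql pex lsdhk roq xuo fxg qhea nzdp tgax tvvfc kzi nqma knms
Hunk 7: at line 5 remove [xuo,fxg] add [xwo,azy] -> 14 lines: rewka quiql pex lsdhk roq xwo azy qhea nzdp tgax tvvfc kzi nqma knms
Final line 4: lsdhk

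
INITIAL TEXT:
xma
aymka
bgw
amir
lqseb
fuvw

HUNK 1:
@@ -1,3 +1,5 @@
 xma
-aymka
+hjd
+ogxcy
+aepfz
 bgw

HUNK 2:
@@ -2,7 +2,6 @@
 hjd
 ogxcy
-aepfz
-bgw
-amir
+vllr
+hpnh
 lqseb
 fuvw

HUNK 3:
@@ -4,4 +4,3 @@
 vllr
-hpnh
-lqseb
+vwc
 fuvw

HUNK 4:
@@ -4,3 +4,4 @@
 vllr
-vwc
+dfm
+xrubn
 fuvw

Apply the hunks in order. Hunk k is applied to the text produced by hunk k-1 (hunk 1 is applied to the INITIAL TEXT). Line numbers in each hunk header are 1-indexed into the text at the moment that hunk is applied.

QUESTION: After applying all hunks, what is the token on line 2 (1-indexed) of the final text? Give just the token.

Hunk 1: at line 1 remove [aymka] add [hjd,ogxcy,aepfz] -> 8 lines: xma hjd ogxcy aepfz bgw amir lqseb fuvw
Hunk 2: at line 2 remove [aepfz,bgw,amir] add [vllr,hpnh] -> 7 lines: xma hjd ogxcy vllr hpnh lqseb fuvw
Hunk 3: at line 4 remove [hpnh,lqseb] add [vwc] -> 6 lines: xma hjd ogxcy vllr vwc fuvw
Hunk 4: at line 4 remove [vwc] add [dfm,xrubn] -> 7 lines: xma hjd ogxcy vllr dfm xrubn fuvw
Final line 2: hjd

Answer: hjd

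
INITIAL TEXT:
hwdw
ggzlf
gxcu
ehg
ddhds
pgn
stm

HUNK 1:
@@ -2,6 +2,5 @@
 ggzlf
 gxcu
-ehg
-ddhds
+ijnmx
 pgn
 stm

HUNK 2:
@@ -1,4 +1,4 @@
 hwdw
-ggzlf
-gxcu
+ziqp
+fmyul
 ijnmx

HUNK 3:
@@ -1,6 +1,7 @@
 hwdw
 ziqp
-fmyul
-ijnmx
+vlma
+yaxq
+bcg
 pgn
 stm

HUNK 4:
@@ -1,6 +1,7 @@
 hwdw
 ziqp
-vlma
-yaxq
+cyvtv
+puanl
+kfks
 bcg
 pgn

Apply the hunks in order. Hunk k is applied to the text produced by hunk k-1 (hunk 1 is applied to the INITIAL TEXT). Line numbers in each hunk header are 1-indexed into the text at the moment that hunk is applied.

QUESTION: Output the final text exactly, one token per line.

Hunk 1: at line 2 remove [ehg,ddhds] add [ijnmx] -> 6 lines: hwdw ggzlf gxcu ijnmx pgn stm
Hunk 2: at line 1 remove [ggzlf,gxcu] add [ziqp,fmyul] -> 6 lines: hwdw ziqp fmyul ijnmx pgn stm
Hunk 3: at line 1 remove [fmyul,ijnmx] add [vlma,yaxq,bcg] -> 7 lines: hwdw ziqp vlma yaxq bcg pgn stm
Hunk 4: at line 1 remove [vlma,yaxq] add [cyvtv,puanl,kfks] -> 8 lines: hwdw ziqp cyvtv puanl kfks bcg pgn stm

Answer: hwdw
ziqp
cyvtv
puanl
kfks
bcg
pgn
stm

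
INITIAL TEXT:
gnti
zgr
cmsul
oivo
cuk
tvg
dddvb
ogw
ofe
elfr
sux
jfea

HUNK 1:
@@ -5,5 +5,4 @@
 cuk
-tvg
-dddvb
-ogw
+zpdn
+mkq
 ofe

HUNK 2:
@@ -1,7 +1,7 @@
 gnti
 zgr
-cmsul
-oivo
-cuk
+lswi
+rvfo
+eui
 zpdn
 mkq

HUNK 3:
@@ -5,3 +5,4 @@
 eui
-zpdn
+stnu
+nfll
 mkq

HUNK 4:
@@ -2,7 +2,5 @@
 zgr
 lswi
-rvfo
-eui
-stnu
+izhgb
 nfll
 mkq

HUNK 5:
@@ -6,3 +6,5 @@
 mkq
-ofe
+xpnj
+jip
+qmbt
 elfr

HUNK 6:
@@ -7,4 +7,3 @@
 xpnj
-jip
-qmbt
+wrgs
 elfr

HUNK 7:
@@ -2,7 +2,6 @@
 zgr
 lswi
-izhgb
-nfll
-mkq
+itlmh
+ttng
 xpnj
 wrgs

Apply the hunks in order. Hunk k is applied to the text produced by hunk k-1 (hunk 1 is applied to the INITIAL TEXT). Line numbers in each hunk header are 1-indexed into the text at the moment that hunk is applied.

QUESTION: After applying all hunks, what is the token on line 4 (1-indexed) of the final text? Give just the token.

Answer: itlmh

Derivation:
Hunk 1: at line 5 remove [tvg,dddvb,ogw] add [zpdn,mkq] -> 11 lines: gnti zgr cmsul oivo cuk zpdn mkq ofe elfr sux jfea
Hunk 2: at line 1 remove [cmsul,oivo,cuk] add [lswi,rvfo,eui] -> 11 lines: gnti zgr lswi rvfo eui zpdn mkq ofe elfr sux jfea
Hunk 3: at line 5 remove [zpdn] add [stnu,nfll] -> 12 lines: gnti zgr lswi rvfo eui stnu nfll mkq ofe elfr sux jfea
Hunk 4: at line 2 remove [rvfo,eui,stnu] add [izhgb] -> 10 lines: gnti zgr lswi izhgb nfll mkq ofe elfr sux jfea
Hunk 5: at line 6 remove [ofe] add [xpnj,jip,qmbt] -> 12 lines: gnti zgr lswi izhgb nfll mkq xpnj jip qmbt elfr sux jfea
Hunk 6: at line 7 remove [jip,qmbt] add [wrgs] -> 11 lines: gnti zgr lswi izhgb nfll mkq xpnj wrgs elfr sux jfea
Hunk 7: at line 2 remove [izhgb,nfll,mkq] add [itlmh,ttng] -> 10 lines: gnti zgr lswi itlmh ttng xpnj wrgs elfr sux jfea
Final line 4: itlmh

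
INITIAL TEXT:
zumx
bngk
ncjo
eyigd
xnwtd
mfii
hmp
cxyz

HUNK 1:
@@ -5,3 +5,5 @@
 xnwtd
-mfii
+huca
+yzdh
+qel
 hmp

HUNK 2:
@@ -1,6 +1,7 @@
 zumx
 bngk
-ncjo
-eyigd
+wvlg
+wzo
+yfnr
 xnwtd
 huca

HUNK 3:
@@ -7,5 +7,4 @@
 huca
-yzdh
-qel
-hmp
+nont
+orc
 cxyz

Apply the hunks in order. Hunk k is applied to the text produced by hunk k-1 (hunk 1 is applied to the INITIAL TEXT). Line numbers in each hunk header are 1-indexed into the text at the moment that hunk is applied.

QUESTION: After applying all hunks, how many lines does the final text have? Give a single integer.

Hunk 1: at line 5 remove [mfii] add [huca,yzdh,qel] -> 10 lines: zumx bngk ncjo eyigd xnwtd huca yzdh qel hmp cxyz
Hunk 2: at line 1 remove [ncjo,eyigd] add [wvlg,wzo,yfnr] -> 11 lines: zumx bngk wvlg wzo yfnr xnwtd huca yzdh qel hmp cxyz
Hunk 3: at line 7 remove [yzdh,qel,hmp] add [nont,orc] -> 10 lines: zumx bngk wvlg wzo yfnr xnwtd huca nont orc cxyz
Final line count: 10

Answer: 10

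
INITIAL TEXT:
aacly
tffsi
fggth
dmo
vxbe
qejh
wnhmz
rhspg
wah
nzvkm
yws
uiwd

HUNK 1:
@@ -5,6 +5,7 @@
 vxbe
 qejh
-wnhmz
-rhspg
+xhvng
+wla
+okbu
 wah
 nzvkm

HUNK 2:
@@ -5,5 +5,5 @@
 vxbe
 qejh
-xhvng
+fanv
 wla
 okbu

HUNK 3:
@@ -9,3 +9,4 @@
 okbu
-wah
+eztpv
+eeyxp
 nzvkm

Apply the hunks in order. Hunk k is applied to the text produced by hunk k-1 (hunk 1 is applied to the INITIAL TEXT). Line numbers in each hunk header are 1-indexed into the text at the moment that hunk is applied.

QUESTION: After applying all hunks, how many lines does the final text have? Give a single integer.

Answer: 14

Derivation:
Hunk 1: at line 5 remove [wnhmz,rhspg] add [xhvng,wla,okbu] -> 13 lines: aacly tffsi fggth dmo vxbe qejh xhvng wla okbu wah nzvkm yws uiwd
Hunk 2: at line 5 remove [xhvng] add [fanv] -> 13 lines: aacly tffsi fggth dmo vxbe qejh fanv wla okbu wah nzvkm yws uiwd
Hunk 3: at line 9 remove [wah] add [eztpv,eeyxp] -> 14 lines: aacly tffsi fggth dmo vxbe qejh fanv wla okbu eztpv eeyxp nzvkm yws uiwd
Final line count: 14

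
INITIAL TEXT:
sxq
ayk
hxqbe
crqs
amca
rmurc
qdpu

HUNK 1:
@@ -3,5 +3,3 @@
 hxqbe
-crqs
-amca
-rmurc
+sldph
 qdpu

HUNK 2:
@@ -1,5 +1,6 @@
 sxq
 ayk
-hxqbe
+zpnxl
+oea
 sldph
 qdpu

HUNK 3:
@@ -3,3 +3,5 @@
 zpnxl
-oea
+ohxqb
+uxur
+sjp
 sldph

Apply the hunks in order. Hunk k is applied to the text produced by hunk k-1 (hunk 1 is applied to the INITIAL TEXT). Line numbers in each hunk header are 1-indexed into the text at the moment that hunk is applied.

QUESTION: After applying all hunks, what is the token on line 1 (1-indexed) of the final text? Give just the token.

Answer: sxq

Derivation:
Hunk 1: at line 3 remove [crqs,amca,rmurc] add [sldph] -> 5 lines: sxq ayk hxqbe sldph qdpu
Hunk 2: at line 1 remove [hxqbe] add [zpnxl,oea] -> 6 lines: sxq ayk zpnxl oea sldph qdpu
Hunk 3: at line 3 remove [oea] add [ohxqb,uxur,sjp] -> 8 lines: sxq ayk zpnxl ohxqb uxur sjp sldph qdpu
Final line 1: sxq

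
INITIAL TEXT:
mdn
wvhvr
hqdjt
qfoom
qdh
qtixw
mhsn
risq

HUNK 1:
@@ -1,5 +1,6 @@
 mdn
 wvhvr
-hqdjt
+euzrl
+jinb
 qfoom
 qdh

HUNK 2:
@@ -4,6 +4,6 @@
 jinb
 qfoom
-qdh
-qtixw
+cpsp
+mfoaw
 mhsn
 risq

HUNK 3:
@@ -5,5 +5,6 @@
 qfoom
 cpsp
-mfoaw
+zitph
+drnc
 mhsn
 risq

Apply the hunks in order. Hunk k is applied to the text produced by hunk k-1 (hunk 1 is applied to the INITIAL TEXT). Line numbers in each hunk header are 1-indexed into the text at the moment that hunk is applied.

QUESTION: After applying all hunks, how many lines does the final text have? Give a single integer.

Hunk 1: at line 1 remove [hqdjt] add [euzrl,jinb] -> 9 lines: mdn wvhvr euzrl jinb qfoom qdh qtixw mhsn risq
Hunk 2: at line 4 remove [qdh,qtixw] add [cpsp,mfoaw] -> 9 lines: mdn wvhvr euzrl jinb qfoom cpsp mfoaw mhsn risq
Hunk 3: at line 5 remove [mfoaw] add [zitph,drnc] -> 10 lines: mdn wvhvr euzrl jinb qfoom cpsp zitph drnc mhsn risq
Final line count: 10

Answer: 10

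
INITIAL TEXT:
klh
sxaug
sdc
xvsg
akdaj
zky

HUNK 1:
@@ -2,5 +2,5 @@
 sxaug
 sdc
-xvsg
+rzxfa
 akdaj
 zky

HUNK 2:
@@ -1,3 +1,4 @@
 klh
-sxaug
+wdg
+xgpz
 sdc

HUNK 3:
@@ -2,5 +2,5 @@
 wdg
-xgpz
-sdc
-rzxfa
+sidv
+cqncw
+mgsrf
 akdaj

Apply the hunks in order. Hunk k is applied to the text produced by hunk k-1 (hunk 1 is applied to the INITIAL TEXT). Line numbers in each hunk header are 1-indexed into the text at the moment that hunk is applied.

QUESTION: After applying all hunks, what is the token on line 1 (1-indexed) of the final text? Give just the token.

Answer: klh

Derivation:
Hunk 1: at line 2 remove [xvsg] add [rzxfa] -> 6 lines: klh sxaug sdc rzxfa akdaj zky
Hunk 2: at line 1 remove [sxaug] add [wdg,xgpz] -> 7 lines: klh wdg xgpz sdc rzxfa akdaj zky
Hunk 3: at line 2 remove [xgpz,sdc,rzxfa] add [sidv,cqncw,mgsrf] -> 7 lines: klh wdg sidv cqncw mgsrf akdaj zky
Final line 1: klh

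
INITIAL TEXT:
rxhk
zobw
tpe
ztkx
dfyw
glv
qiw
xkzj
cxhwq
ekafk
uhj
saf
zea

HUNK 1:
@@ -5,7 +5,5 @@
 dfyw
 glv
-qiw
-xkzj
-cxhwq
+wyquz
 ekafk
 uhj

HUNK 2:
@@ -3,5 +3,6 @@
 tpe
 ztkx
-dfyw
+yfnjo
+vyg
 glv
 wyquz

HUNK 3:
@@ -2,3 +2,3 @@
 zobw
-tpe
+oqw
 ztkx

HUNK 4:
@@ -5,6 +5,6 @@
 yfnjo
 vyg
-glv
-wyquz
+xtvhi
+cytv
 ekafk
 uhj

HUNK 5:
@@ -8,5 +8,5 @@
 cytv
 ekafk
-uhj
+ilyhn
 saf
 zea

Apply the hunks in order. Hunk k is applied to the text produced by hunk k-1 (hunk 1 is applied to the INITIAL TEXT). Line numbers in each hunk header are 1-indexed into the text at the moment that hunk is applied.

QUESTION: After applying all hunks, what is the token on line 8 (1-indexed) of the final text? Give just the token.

Hunk 1: at line 5 remove [qiw,xkzj,cxhwq] add [wyquz] -> 11 lines: rxhk zobw tpe ztkx dfyw glv wyquz ekafk uhj saf zea
Hunk 2: at line 3 remove [dfyw] add [yfnjo,vyg] -> 12 lines: rxhk zobw tpe ztkx yfnjo vyg glv wyquz ekafk uhj saf zea
Hunk 3: at line 2 remove [tpe] add [oqw] -> 12 lines: rxhk zobw oqw ztkx yfnjo vyg glv wyquz ekafk uhj saf zea
Hunk 4: at line 5 remove [glv,wyquz] add [xtvhi,cytv] -> 12 lines: rxhk zobw oqw ztkx yfnjo vyg xtvhi cytv ekafk uhj saf zea
Hunk 5: at line 8 remove [uhj] add [ilyhn] -> 12 lines: rxhk zobw oqw ztkx yfnjo vyg xtvhi cytv ekafk ilyhn saf zea
Final line 8: cytv

Answer: cytv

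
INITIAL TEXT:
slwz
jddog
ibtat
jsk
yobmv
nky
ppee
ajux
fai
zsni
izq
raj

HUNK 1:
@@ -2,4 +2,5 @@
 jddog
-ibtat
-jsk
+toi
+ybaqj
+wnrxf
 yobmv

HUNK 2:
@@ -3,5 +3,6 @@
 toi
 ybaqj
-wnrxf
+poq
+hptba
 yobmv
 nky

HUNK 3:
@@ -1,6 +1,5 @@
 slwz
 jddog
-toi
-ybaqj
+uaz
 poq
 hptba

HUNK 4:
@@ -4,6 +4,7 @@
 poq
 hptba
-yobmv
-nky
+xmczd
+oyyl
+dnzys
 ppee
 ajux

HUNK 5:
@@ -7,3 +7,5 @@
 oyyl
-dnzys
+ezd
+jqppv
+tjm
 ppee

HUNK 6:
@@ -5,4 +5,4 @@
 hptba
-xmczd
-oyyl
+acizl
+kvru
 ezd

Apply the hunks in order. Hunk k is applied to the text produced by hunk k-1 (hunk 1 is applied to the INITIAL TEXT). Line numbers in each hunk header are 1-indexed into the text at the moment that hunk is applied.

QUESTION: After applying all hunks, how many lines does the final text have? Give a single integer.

Hunk 1: at line 2 remove [ibtat,jsk] add [toi,ybaqj,wnrxf] -> 13 lines: slwz jddog toi ybaqj wnrxf yobmv nky ppee ajux fai zsni izq raj
Hunk 2: at line 3 remove [wnrxf] add [poq,hptba] -> 14 lines: slwz jddog toi ybaqj poq hptba yobmv nky ppee ajux fai zsni izq raj
Hunk 3: at line 1 remove [toi,ybaqj] add [uaz] -> 13 lines: slwz jddog uaz poq hptba yobmv nky ppee ajux fai zsni izq raj
Hunk 4: at line 4 remove [yobmv,nky] add [xmczd,oyyl,dnzys] -> 14 lines: slwz jddog uaz poq hptba xmczd oyyl dnzys ppee ajux fai zsni izq raj
Hunk 5: at line 7 remove [dnzys] add [ezd,jqppv,tjm] -> 16 lines: slwz jddog uaz poq hptba xmczd oyyl ezd jqppv tjm ppee ajux fai zsni izq raj
Hunk 6: at line 5 remove [xmczd,oyyl] add [acizl,kvru] -> 16 lines: slwz jddog uaz poq hptba acizl kvru ezd jqppv tjm ppee ajux fai zsni izq raj
Final line count: 16

Answer: 16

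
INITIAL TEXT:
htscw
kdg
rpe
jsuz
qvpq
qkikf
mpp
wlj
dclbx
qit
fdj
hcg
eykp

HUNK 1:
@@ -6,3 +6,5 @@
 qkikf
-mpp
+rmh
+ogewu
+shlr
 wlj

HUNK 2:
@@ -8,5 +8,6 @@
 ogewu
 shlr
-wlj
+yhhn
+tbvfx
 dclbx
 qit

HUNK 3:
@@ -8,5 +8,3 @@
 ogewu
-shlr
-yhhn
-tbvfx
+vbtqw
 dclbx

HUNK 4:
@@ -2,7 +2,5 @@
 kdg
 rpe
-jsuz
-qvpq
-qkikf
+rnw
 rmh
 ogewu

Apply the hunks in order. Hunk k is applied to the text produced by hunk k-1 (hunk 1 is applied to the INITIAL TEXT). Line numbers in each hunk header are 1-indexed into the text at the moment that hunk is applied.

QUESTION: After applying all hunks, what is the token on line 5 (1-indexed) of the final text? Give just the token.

Hunk 1: at line 6 remove [mpp] add [rmh,ogewu,shlr] -> 15 lines: htscw kdg rpe jsuz qvpq qkikf rmh ogewu shlr wlj dclbx qit fdj hcg eykp
Hunk 2: at line 8 remove [wlj] add [yhhn,tbvfx] -> 16 lines: htscw kdg rpe jsuz qvpq qkikf rmh ogewu shlr yhhn tbvfx dclbx qit fdj hcg eykp
Hunk 3: at line 8 remove [shlr,yhhn,tbvfx] add [vbtqw] -> 14 lines: htscw kdg rpe jsuz qvpq qkikf rmh ogewu vbtqw dclbx qit fdj hcg eykp
Hunk 4: at line 2 remove [jsuz,qvpq,qkikf] add [rnw] -> 12 lines: htscw kdg rpe rnw rmh ogewu vbtqw dclbx qit fdj hcg eykp
Final line 5: rmh

Answer: rmh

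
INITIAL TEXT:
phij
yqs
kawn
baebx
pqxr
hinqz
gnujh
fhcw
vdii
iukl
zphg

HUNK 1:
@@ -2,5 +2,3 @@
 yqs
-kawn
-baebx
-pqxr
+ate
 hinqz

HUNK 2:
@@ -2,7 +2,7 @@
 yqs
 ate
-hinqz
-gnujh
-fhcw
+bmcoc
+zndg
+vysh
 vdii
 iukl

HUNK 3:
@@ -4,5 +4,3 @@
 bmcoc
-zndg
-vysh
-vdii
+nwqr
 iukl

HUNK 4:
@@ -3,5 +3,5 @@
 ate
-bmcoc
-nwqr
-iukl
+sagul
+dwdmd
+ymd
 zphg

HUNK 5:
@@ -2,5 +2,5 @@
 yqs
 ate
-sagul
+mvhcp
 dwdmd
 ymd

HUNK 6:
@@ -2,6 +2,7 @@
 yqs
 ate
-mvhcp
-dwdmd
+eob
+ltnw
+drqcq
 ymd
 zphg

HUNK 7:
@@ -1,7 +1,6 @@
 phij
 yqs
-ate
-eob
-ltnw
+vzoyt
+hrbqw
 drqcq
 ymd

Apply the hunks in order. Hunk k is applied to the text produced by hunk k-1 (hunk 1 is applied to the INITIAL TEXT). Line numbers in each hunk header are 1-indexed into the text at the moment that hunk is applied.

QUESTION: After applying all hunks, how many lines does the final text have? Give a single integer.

Answer: 7

Derivation:
Hunk 1: at line 2 remove [kawn,baebx,pqxr] add [ate] -> 9 lines: phij yqs ate hinqz gnujh fhcw vdii iukl zphg
Hunk 2: at line 2 remove [hinqz,gnujh,fhcw] add [bmcoc,zndg,vysh] -> 9 lines: phij yqs ate bmcoc zndg vysh vdii iukl zphg
Hunk 3: at line 4 remove [zndg,vysh,vdii] add [nwqr] -> 7 lines: phij yqs ate bmcoc nwqr iukl zphg
Hunk 4: at line 3 remove [bmcoc,nwqr,iukl] add [sagul,dwdmd,ymd] -> 7 lines: phij yqs ate sagul dwdmd ymd zphg
Hunk 5: at line 2 remove [sagul] add [mvhcp] -> 7 lines: phij yqs ate mvhcp dwdmd ymd zphg
Hunk 6: at line 2 remove [mvhcp,dwdmd] add [eob,ltnw,drqcq] -> 8 lines: phij yqs ate eob ltnw drqcq ymd zphg
Hunk 7: at line 1 remove [ate,eob,ltnw] add [vzoyt,hrbqw] -> 7 lines: phij yqs vzoyt hrbqw drqcq ymd zphg
Final line count: 7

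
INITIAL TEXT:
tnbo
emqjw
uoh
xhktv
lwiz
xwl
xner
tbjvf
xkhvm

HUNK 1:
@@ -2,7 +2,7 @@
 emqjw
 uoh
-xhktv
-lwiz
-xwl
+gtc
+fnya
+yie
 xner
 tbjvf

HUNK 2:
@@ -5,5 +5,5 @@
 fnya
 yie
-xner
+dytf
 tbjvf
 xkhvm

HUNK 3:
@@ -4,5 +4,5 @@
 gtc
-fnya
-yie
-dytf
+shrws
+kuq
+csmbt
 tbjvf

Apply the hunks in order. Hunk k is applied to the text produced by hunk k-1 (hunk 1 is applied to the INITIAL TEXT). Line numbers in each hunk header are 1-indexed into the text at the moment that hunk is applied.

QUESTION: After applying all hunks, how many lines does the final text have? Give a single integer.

Hunk 1: at line 2 remove [xhktv,lwiz,xwl] add [gtc,fnya,yie] -> 9 lines: tnbo emqjw uoh gtc fnya yie xner tbjvf xkhvm
Hunk 2: at line 5 remove [xner] add [dytf] -> 9 lines: tnbo emqjw uoh gtc fnya yie dytf tbjvf xkhvm
Hunk 3: at line 4 remove [fnya,yie,dytf] add [shrws,kuq,csmbt] -> 9 lines: tnbo emqjw uoh gtc shrws kuq csmbt tbjvf xkhvm
Final line count: 9

Answer: 9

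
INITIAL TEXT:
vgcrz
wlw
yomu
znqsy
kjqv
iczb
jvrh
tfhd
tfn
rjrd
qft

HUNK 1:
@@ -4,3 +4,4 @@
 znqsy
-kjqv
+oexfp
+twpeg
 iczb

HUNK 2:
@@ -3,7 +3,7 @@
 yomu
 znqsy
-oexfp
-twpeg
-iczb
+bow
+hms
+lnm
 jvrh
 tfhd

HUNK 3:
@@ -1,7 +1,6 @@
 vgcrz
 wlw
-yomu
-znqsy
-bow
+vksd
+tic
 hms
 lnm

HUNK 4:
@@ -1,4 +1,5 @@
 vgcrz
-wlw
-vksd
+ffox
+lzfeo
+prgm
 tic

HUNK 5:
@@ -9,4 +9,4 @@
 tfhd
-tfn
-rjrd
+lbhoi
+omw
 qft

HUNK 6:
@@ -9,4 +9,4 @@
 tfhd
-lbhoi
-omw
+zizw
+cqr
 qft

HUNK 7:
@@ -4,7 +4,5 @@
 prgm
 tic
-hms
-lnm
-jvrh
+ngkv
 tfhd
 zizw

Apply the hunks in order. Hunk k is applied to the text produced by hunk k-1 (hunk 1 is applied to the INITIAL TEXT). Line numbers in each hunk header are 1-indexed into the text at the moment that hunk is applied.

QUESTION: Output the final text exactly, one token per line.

Hunk 1: at line 4 remove [kjqv] add [oexfp,twpeg] -> 12 lines: vgcrz wlw yomu znqsy oexfp twpeg iczb jvrh tfhd tfn rjrd qft
Hunk 2: at line 3 remove [oexfp,twpeg,iczb] add [bow,hms,lnm] -> 12 lines: vgcrz wlw yomu znqsy bow hms lnm jvrh tfhd tfn rjrd qft
Hunk 3: at line 1 remove [yomu,znqsy,bow] add [vksd,tic] -> 11 lines: vgcrz wlw vksd tic hms lnm jvrh tfhd tfn rjrd qft
Hunk 4: at line 1 remove [wlw,vksd] add [ffox,lzfeo,prgm] -> 12 lines: vgcrz ffox lzfeo prgm tic hms lnm jvrh tfhd tfn rjrd qft
Hunk 5: at line 9 remove [tfn,rjrd] add [lbhoi,omw] -> 12 lines: vgcrz ffox lzfeo prgm tic hms lnm jvrh tfhd lbhoi omw qft
Hunk 6: at line 9 remove [lbhoi,omw] add [zizw,cqr] -> 12 lines: vgcrz ffox lzfeo prgm tic hms lnm jvrh tfhd zizw cqr qft
Hunk 7: at line 4 remove [hms,lnm,jvrh] add [ngkv] -> 10 lines: vgcrz ffox lzfeo prgm tic ngkv tfhd zizw cqr qft

Answer: vgcrz
ffox
lzfeo
prgm
tic
ngkv
tfhd
zizw
cqr
qft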